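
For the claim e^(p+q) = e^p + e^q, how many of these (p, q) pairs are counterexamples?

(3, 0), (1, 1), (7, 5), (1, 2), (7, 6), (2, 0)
Testing each pair:
(3, 0): LHS = e^3 ≈ 20.09, RHS = 1 + e^3 ≈ 21.09 → counterexample
(1, 1): LHS = e^2 ≈ 7.389, RHS = 2·e ≈ 5.437 → counterexample
(7, 5): LHS = e^12 ≈ 162754.8, RHS = e^5 + e^7 ≈ 1245 → counterexample
(1, 2): LHS = e^3 ≈ 20.09, RHS = e + e^2 ≈ 10.11 → counterexample
(7, 6): LHS = e^13 ≈ 442413.4, RHS = e^6 + e^7 ≈ 1500 → counterexample
(2, 0): LHS = e^2 ≈ 7.389, RHS = 1 + e^2 ≈ 8.389 → counterexample

That makes 6 counterexamples.

Answer: 6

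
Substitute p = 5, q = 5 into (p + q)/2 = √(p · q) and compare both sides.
LHS = (5 + 5)/2 = 5
RHS = √(5 · 5) = 5

LHS = RHS: the two sides agree.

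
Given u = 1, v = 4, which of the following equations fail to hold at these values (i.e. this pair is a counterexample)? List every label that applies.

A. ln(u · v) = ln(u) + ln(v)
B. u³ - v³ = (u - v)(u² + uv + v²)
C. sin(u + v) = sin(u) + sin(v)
Evaluating each claim at the given values:
A. LHS = ln(4) ≈ 1.386, RHS = ln(4) ≈ 1.386 → holds here (LHS = RHS)
B. LHS = -63, RHS = -63 → holds here (LHS = RHS)
C. LHS = sin(5) ≈ -0.9589, RHS = sin(4) + sin(1) ≈ 0.08467 → fails here (LHS ≠ RHS)

Answer: C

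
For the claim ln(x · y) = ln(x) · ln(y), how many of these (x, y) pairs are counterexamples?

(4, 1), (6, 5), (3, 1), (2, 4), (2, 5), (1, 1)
5

Testing each pair:
(4, 1): LHS = ln(4) ≈ 1.386, RHS = 0 → counterexample
(6, 5): LHS = ln(30) ≈ 3.401, RHS = ln(5)·ln(6) ≈ 2.884 → counterexample
(3, 1): LHS = ln(3) ≈ 1.099, RHS = 0 → counterexample
(2, 4): LHS = ln(8) ≈ 2.079, RHS = ln(2)·ln(4) ≈ 0.9609 → counterexample
(2, 5): LHS = ln(10) ≈ 2.303, RHS = ln(2)·ln(5) ≈ 1.116 → counterexample
(1, 1): LHS = 0, RHS = 0 → satisfies claim

That makes 5 counterexamples.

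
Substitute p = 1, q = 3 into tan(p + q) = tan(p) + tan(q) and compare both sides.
LHS = tan(1 + 3) = tan(4) ≈ 1.158
RHS = tan(1) + tan(3) ≈ 1.415

LHS ≠ RHS (they differ by about 0.257), so the equation does not hold here.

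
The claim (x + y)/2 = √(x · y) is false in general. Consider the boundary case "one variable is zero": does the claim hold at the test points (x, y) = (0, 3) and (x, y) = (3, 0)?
At (0, 3): LHS = 3/2 ≠ RHS = 0
At (3, 0): LHS = 3/2 ≠ RHS = 0

Answer: No, fails at both test points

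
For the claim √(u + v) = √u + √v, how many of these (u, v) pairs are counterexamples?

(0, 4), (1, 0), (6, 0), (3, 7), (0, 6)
Testing each pair:
(0, 4): LHS = 2, RHS = 2 → satisfies claim
(1, 0): LHS = 1, RHS = 1 → satisfies claim
(6, 0): LHS = √(6) ≈ 2.449, RHS = √(6) ≈ 2.449 → satisfies claim
(3, 7): LHS = √(10) ≈ 3.162, RHS = √(3) + √(7) ≈ 4.378 → counterexample
(0, 6): LHS = √(6) ≈ 2.449, RHS = √(6) ≈ 2.449 → satisfies claim

That makes 1 counterexample.

Answer: 1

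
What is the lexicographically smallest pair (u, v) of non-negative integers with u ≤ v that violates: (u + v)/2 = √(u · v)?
(u, v) = (0, 1)

Substituting (0, 1) into the claim:
LHS = (0 + 1)/2 = 1/2
RHS = √(0 · 1) = 0

Since LHS ≠ RHS, this pair disproves the claim, and no lexicographically smaller pair (u ≤ v, non-negative integers) does.

For instance (1, 5) is also a counterexample (LHS = 3, RHS = √(5) ≈ 2.236), but it's lexicographically larger.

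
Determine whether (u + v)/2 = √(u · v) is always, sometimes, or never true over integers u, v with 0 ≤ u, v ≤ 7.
It holds at (u, v) = (4, 4) (both sides equal 4), but fails at (u, v) = (4, 5) (LHS = 9/2, RHS = 2·√(5) ≈ 4.472).

Answer: Sometimes true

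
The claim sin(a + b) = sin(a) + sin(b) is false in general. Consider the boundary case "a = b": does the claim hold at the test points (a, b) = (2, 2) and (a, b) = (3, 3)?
No, fails at both test points

At (2, 2): LHS = sin(4) ≈ -0.7568 ≠ RHS = 2·sin(2) ≈ 1.819
At (3, 3): LHS = sin(6) ≈ -0.2794 ≠ RHS = 2·sin(3) ≈ 0.2822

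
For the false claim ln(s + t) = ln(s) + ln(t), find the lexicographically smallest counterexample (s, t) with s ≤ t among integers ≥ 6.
Substituting (6, 6) into the claim:
LHS = ln(6 + 6) = ln(12) ≈ 2.485
RHS = ln(6) + ln(6) = 2·ln(6) ≈ 3.584

Since LHS ≠ RHS, this pair disproves the claim, and no lexicographically smaller pair (s ≤ t, integers ≥ 6) does.

For instance (13, 13) is also a counterexample (LHS = ln(26) ≈ 3.258, RHS = 2·ln(13) ≈ 5.13), but it's lexicographically larger.

Answer: (s, t) = (6, 6)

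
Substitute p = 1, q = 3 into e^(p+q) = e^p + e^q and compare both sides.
LHS = e^(1+3) = e^4 ≈ 54.6
RHS = e^1 + e^3 = e + e^3 ≈ 22.8

LHS ≠ RHS (they differ by about 31.79), so the equation does not hold here.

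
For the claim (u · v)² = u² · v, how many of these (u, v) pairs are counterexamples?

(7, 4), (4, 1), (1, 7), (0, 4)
Testing each pair:
(7, 4): LHS = 784, RHS = 196 → counterexample
(4, 1): LHS = 16, RHS = 16 → satisfies claim
(1, 7): LHS = 49, RHS = 7 → counterexample
(0, 4): LHS = 0, RHS = 0 → satisfies claim

That makes 2 counterexamples.

Answer: 2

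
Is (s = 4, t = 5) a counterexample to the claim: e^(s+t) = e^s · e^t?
No

Substituting s = 4, t = 5:
LHS = e^(4+5) = e^9 ≈ 8103
RHS = e^4 · e^5 = e^9 ≈ 8103

The sides agree, so this pair does not disprove the claim.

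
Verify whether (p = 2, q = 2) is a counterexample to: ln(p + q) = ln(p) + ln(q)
No

Substituting p = 2, q = 2:
LHS = ln(2 + 2) = ln(4) ≈ 1.386
RHS = ln(2) + ln(2) = 2·ln(2) ≈ 1.386

The sides agree, so this pair does not disprove the claim.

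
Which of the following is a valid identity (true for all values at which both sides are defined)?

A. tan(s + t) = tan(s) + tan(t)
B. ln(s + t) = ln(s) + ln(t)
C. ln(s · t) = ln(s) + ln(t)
C

A: fails at (3, 7) — LHS = tan(10) ≈ 0.6484, RHS = tan(3) + tan(7) ≈ 0.7289.
B: fails at (3, 5) — LHS = ln(8) ≈ 2.079, RHS = ln(3) + ln(5) ≈ 2.708.
C: holds — e.g. at (3, 4), both sides equal ln(12) ≈ 2.485.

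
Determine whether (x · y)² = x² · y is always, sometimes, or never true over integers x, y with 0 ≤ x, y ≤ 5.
It holds at (x, y) = (1, 0) (both sides equal 0), but fails at (x, y) = (3, 5) (LHS = 225, RHS = 45).

Answer: Sometimes true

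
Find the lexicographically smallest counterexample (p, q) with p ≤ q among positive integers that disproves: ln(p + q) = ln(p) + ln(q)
Substituting (1, 1) into the claim:
LHS = ln(1 + 1) = ln(2) ≈ 0.6931
RHS = ln(1) + ln(1) = 0

Since LHS ≠ RHS, this pair disproves the claim, and no lexicographically smaller pair (p ≤ q, positive integers) does.

For instance (1, 5) is also a counterexample (LHS = ln(6) ≈ 1.792, RHS = ln(5) ≈ 1.609), but it's lexicographically larger.

Answer: (p, q) = (1, 1)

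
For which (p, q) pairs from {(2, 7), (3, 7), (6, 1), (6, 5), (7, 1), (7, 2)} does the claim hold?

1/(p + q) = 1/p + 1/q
Testing each pair:
(2, 7): LHS = 1/9, RHS = 9/14 → fails
(3, 7): LHS = 1/10, RHS = 10/21 → fails
(6, 1): LHS = 1/7, RHS = 7/6 → fails
(6, 5): LHS = 1/11, RHS = 11/30 → fails
(7, 1): LHS = 1/8, RHS = 8/7 → fails
(7, 2): LHS = 1/9, RHS = 9/14 → fails

No pair satisfies the claim.

Answer: None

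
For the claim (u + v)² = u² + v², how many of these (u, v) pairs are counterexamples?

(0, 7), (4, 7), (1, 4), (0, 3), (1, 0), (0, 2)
Testing each pair:
(0, 7): LHS = 49, RHS = 49 → satisfies claim
(4, 7): LHS = 121, RHS = 65 → counterexample
(1, 4): LHS = 25, RHS = 17 → counterexample
(0, 3): LHS = 9, RHS = 9 → satisfies claim
(1, 0): LHS = 1, RHS = 1 → satisfies claim
(0, 2): LHS = 4, RHS = 4 → satisfies claim

That makes 2 counterexamples.

Answer: 2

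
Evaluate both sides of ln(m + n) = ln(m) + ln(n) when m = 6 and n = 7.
LHS = ln(6 + 7) = ln(13) ≈ 2.565
RHS = ln(6) + ln(7) ≈ 3.738

LHS ≠ RHS (they differ by about 1.173), so the equation does not hold here.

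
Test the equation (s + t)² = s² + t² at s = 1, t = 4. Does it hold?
Substituting s = 1, t = 4:

LHS = (1 + 4)² = 25
RHS = 1² + 4² = 17

LHS ≠ RHS, so the equation does not hold at this point.

Answer: Fails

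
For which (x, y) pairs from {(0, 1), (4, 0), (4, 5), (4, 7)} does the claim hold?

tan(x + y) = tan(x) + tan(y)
(0, 1), (4, 0)

Testing each pair:
(0, 1): LHS = tan(1) ≈ 1.557, RHS = tan(1) ≈ 1.557 → holds
(4, 0): LHS = tan(4) ≈ 1.158, RHS = tan(4) ≈ 1.158 → holds
(4, 5): LHS = tan(9) ≈ -0.4523, RHS = tan(5) + tan(4) ≈ -2.223 → fails
(4, 7): LHS = tan(11) ≈ -226, RHS = tan(7) + tan(4) ≈ 2.029 → fails

2 of 4 pairs satisfy the claim.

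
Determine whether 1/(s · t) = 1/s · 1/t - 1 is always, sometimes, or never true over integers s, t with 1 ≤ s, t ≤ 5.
Never true

The claim fails for every pair in the range. For instance at (s, t) = (3, 4): LHS = 1/12, RHS = -11/12.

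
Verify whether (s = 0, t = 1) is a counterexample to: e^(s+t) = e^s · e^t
No

Substituting s = 0, t = 1:
LHS = e^(0+1) = e ≈ 2.718
RHS = e^0 · e^1 = e ≈ 2.718

The sides agree, so this pair does not disprove the claim.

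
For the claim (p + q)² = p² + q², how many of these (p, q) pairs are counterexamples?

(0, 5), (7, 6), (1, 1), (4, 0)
2

Testing each pair:
(0, 5): LHS = 25, RHS = 25 → satisfies claim
(7, 6): LHS = 169, RHS = 85 → counterexample
(1, 1): LHS = 4, RHS = 2 → counterexample
(4, 0): LHS = 16, RHS = 16 → satisfies claim

That makes 2 counterexamples.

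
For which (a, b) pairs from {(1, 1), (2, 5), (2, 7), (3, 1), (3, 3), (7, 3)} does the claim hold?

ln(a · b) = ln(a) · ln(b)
(1, 1)

Testing each pair:
(1, 1): LHS = 0, RHS = 0 → holds
(2, 5): LHS = ln(10) ≈ 2.303, RHS = ln(2)·ln(5) ≈ 1.116 → fails
(2, 7): LHS = ln(14) ≈ 2.639, RHS = ln(2)·ln(7) ≈ 1.349 → fails
(3, 1): LHS = ln(3) ≈ 1.099, RHS = 0 → fails
(3, 3): LHS = ln(9) ≈ 2.197, RHS = ln(3)² ≈ 1.207 → fails
(7, 3): LHS = ln(21) ≈ 3.045, RHS = ln(3)·ln(7) ≈ 2.138 → fails

1 of 6 pairs satisfies the claim.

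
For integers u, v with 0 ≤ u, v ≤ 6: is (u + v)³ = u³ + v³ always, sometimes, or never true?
It holds at (u, v) = (4, 0) (both sides equal 64), but fails at (u, v) = (4, 3) (LHS = 343, RHS = 91).

Answer: Sometimes true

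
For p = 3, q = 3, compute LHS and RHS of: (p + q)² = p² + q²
LHS = (3 + 3)² = 36
RHS = 3² + 3² = 18

LHS ≠ RHS, so the equation does not hold here.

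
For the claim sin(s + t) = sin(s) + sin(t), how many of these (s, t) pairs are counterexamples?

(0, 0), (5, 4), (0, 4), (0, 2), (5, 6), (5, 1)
Testing each pair:
(0, 0): LHS = 0, RHS = 0 → satisfies claim
(5, 4): LHS = sin(9) ≈ 0.4121, RHS = sin(5) + sin(4) ≈ -1.716 → counterexample
(0, 4): LHS = sin(4) ≈ -0.7568, RHS = sin(4) ≈ -0.7568 → satisfies claim
(0, 2): LHS = sin(2) ≈ 0.9093, RHS = sin(2) ≈ 0.9093 → satisfies claim
(5, 6): LHS = sin(11) ≈ -1, RHS = sin(5) + sin(6) ≈ -1.238 → counterexample
(5, 1): LHS = sin(6) ≈ -0.2794, RHS = sin(5) + sin(1) ≈ -0.1175 → counterexample

That makes 3 counterexamples.

Answer: 3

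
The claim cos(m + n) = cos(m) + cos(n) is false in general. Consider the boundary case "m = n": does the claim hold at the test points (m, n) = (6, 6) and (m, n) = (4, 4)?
No, fails at both test points

At (6, 6): LHS = cos(12) ≈ 0.8439 ≠ RHS = 2·cos(6) ≈ 1.92
At (4, 4): LHS = cos(8) ≈ -0.1455 ≠ RHS = 2·cos(4) ≈ -1.307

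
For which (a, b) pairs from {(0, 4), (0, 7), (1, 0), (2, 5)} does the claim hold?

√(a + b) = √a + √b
(0, 4), (0, 7), (1, 0)

Testing each pair:
(0, 4): LHS = 2, RHS = 2 → holds
(0, 7): LHS = √(7) ≈ 2.646, RHS = √(7) ≈ 2.646 → holds
(1, 0): LHS = 1, RHS = 1 → holds
(2, 5): LHS = √(7) ≈ 2.646, RHS = √(2) + √(5) ≈ 3.65 → fails

3 of 4 pairs satisfy the claim.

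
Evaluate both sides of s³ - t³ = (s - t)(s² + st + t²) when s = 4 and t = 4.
LHS = 4³ - 4³ = 0
RHS = (4 - 4)(4² + 4·4 + 4²) = 0

LHS = RHS: the two sides agree.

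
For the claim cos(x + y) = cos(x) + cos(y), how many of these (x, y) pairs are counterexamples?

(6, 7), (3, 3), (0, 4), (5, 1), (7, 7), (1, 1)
Testing each pair:
(6, 7): LHS = cos(13) ≈ 0.9074, RHS = cos(7) + cos(6) ≈ 1.714 → counterexample
(3, 3): LHS = cos(6) ≈ 0.9602, RHS = 2·cos(3) ≈ -1.98 → counterexample
(0, 4): LHS = cos(4) ≈ -0.6536, RHS = cos(4) + 1 ≈ 0.3464 → counterexample
(5, 1): LHS = cos(6) ≈ 0.9602, RHS = cos(5) + cos(1) ≈ 0.824 → counterexample
(7, 7): LHS = cos(14) ≈ 0.1367, RHS = 2·cos(7) ≈ 1.508 → counterexample
(1, 1): LHS = cos(2) ≈ -0.4161, RHS = 2·cos(1) ≈ 1.081 → counterexample

That makes 6 counterexamples.

Answer: 6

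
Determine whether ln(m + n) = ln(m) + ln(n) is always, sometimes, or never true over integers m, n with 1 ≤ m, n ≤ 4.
Sometimes true

It holds at (m, n) = (2, 2) (both sides equal ln(4) ≈ 1.386), but fails at (m, n) = (1, 4) (LHS = ln(5) ≈ 1.609, RHS = ln(4) ≈ 1.386).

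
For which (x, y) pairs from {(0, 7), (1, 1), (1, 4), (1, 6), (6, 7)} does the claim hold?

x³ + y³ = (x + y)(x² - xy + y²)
All pairs

Testing each pair:
(0, 7): LHS = 343, RHS = 343 → holds
(1, 1): LHS = 2, RHS = 2 → holds
(1, 4): LHS = 65, RHS = 65 → holds
(1, 6): LHS = 217, RHS = 217 → holds
(6, 7): LHS = 559, RHS = 559 → holds

Every pair satisfies the claim.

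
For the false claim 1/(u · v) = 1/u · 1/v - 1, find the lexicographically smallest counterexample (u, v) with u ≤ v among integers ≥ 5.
(u, v) = (5, 5)

Substituting (5, 5) into the claim:
LHS = 1/(5 · 5) = 1/25
RHS = 1/5 · 1/5 - 1 = -24/25

Since LHS ≠ RHS, this pair disproves the claim, and no lexicographically smaller pair (u ≤ v, integers ≥ 5) does.

For instance (9, 10) is also a counterexample (LHS = 1/90, RHS = -89/90), but it's lexicographically larger.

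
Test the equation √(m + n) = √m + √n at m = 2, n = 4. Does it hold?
Fails

Substituting m = 2, n = 4:

LHS = √(2 + 4) = √(6) ≈ 2.449
RHS = √2 + √4 = √(2) + 2 ≈ 3.414

LHS ≠ RHS, so the equation does not hold at this point.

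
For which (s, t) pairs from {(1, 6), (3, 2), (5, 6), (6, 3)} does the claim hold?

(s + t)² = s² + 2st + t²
Testing each pair:
(1, 6): LHS = 49, RHS = 49 → holds
(3, 2): LHS = 25, RHS = 25 → holds
(5, 6): LHS = 121, RHS = 121 → holds
(6, 3): LHS = 81, RHS = 81 → holds

Every pair satisfies the claim.

Answer: All pairs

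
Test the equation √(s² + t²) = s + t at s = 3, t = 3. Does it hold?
Fails

Substituting s = 3, t = 3:

LHS = √(3² + 3²) = 3·√(2) ≈ 4.243
RHS = 3 + 3 = 6

LHS ≠ RHS, so the equation does not hold at this point.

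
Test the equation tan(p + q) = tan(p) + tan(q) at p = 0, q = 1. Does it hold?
Holds

Substituting p = 0, q = 1:

LHS = tan(0 + 1) = tan(1) ≈ 1.557
RHS = tan(0) + tan(1) = tan(1) ≈ 1.557

LHS = RHS, so the equation holds at this point.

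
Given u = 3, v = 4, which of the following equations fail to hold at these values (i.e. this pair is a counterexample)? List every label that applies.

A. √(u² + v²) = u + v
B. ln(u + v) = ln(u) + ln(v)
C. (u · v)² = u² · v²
Evaluating each claim at the given values:
A. LHS = 5, RHS = 7 → fails here (LHS ≠ RHS)
B. LHS = ln(7) ≈ 1.946, RHS = ln(3) + ln(4) ≈ 2.485 → fails here (LHS ≠ RHS)
C. LHS = 144, RHS = 144 → holds here (LHS = RHS)

Answer: A, B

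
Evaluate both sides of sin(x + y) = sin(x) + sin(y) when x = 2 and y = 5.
LHS = sin(2 + 5) = sin(7) ≈ 0.657
RHS = sin(2) + sin(5) ≈ -0.04963

LHS ≠ RHS (they differ by about 0.7066), so the equation does not hold here.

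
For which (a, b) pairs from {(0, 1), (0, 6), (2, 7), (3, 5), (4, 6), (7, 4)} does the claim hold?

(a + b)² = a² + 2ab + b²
All pairs

Testing each pair:
(0, 1): LHS = 1, RHS = 1 → holds
(0, 6): LHS = 36, RHS = 36 → holds
(2, 7): LHS = 81, RHS = 81 → holds
(3, 5): LHS = 64, RHS = 64 → holds
(4, 6): LHS = 100, RHS = 100 → holds
(7, 4): LHS = 121, RHS = 121 → holds

Every pair satisfies the claim.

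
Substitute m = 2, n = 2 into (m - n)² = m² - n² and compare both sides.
LHS = (2 - 2)² = 0
RHS = 2² - 2² = 0

LHS = RHS: the two sides agree.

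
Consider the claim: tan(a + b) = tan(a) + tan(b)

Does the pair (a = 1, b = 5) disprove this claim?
Substituting a = 1, b = 5:
LHS = tan(1 + 5) = tan(6) ≈ -0.291
RHS = tan(1) + tan(5) ≈ -1.823

Since LHS ≠ RHS, this pair disproves the claim.

Answer: Yes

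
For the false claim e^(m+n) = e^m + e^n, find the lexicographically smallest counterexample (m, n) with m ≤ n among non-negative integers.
(m, n) = (0, 0)

Substituting (0, 0) into the claim:
LHS = e^(0+0) = 1
RHS = e^0 + e^0 = 2

Since LHS ≠ RHS, this pair disproves the claim, and no lexicographically smaller pair (m ≤ n, non-negative integers) does.

For instance (4, 7) is also a counterexample (LHS = e^11 ≈ 59874.1, RHS = e^4 + e^7 ≈ 1151), but it's lexicographically larger.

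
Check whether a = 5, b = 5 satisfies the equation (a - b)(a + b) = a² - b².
Holds

Substituting a = 5, b = 5:

LHS = (5 - 5)(5 + 5) = 0
RHS = 5² - 5² = 0

LHS = RHS, so the equation holds at this point.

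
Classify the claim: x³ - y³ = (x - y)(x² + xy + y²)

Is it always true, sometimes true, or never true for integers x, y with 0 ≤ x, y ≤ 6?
Always true

The identity holds for every pair in the range. For instance at (x, y) = (2, 3): both sides equal -19.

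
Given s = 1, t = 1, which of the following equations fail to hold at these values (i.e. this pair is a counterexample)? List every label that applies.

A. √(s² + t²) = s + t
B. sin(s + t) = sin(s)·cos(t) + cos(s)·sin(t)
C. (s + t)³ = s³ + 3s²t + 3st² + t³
A

Evaluating each claim at the given values:
A. LHS = √(2) ≈ 1.414, RHS = 2 → fails here (LHS ≠ RHS)
B. LHS = sin(2) ≈ 0.9093, RHS = 2·sin(1)·cos(1) ≈ 0.9093 → holds here (LHS = RHS)
C. LHS = 8, RHS = 8 → holds here (LHS = RHS)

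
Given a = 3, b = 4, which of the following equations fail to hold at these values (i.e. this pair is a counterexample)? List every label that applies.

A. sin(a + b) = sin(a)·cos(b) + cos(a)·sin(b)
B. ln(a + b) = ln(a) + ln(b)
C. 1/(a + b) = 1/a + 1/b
Evaluating each claim at the given values:
A. LHS = sin(7) ≈ 0.657, RHS = sin(3)·cos(4) + sin(4)·cos(3) ≈ 0.657 → holds here (LHS = RHS)
B. LHS = ln(7) ≈ 1.946, RHS = ln(3) + ln(4) ≈ 2.485 → fails here (LHS ≠ RHS)
C. LHS = 1/7, RHS = 7/12 → fails here (LHS ≠ RHS)

Answer: B, C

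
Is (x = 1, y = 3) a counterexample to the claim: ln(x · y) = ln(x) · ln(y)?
Yes

Substituting x = 1, y = 3:
LHS = ln(1 · 3) = ln(3) ≈ 1.099
RHS = ln(1) · ln(3) = 0

Since LHS ≠ RHS, this pair disproves the claim.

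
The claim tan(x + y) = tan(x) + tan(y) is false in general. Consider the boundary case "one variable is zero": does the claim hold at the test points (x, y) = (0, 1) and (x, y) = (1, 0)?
Yes, holds at both test points

At (0, 1): LHS = tan(1) ≈ 1.557, RHS = tan(1) ≈ 1.557 → equal
At (1, 0): LHS = tan(1) ≈ 1.557, RHS = tan(1) ≈ 1.557 → equal

So the claim does hold at both of these boundary points, even though it is not an identity.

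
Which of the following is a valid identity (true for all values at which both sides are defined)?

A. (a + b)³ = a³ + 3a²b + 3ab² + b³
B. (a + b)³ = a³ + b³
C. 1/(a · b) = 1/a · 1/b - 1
A: holds — e.g. at (4, 6), both sides equal 1000.
B: fails at (5, 8) — LHS = 2197, RHS = 637.
C: fails at (6, 7) — LHS = 1/42, RHS = -41/42.

Answer: A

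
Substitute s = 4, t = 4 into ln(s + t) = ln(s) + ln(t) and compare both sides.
LHS = ln(4 + 4) = ln(8) ≈ 2.079
RHS = ln(4) + ln(4) = 2·ln(4) ≈ 2.773

LHS ≠ RHS (they differ by about 0.6931), so the equation does not hold here.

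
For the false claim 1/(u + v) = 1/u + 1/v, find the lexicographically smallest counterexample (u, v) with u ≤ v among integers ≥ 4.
Substituting (4, 4) into the claim:
LHS = 1/(4 + 4) = 1/8
RHS = 1/4 + 1/4 = 1/2

Since LHS ≠ RHS, this pair disproves the claim, and no lexicographically smaller pair (u ≤ v, integers ≥ 4) does.

For instance (9, 11) is also a counterexample (LHS = 1/20, RHS = 20/99), but it's lexicographically larger.

Answer: (u, v) = (4, 4)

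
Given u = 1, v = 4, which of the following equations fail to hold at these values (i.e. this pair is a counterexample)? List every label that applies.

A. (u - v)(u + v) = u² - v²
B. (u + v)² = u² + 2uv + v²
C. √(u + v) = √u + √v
C

Evaluating each claim at the given values:
A. LHS = -15, RHS = -15 → holds here (LHS = RHS)
B. LHS = 25, RHS = 25 → holds here (LHS = RHS)
C. LHS = √(5) ≈ 2.236, RHS = 3 → fails here (LHS ≠ RHS)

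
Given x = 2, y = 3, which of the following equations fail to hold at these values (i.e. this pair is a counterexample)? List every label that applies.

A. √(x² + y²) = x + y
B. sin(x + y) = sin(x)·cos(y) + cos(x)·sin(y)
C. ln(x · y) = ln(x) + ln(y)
Evaluating each claim at the given values:
A. LHS = √(13) ≈ 3.606, RHS = 5 → fails here (LHS ≠ RHS)
B. LHS = sin(5) ≈ -0.9589, RHS = sin(2)·cos(3) + sin(3)·cos(2) ≈ -0.9589 → holds here (LHS = RHS)
C. LHS = ln(6) ≈ 1.792, RHS = ln(2) + ln(3) ≈ 1.792 → holds here (LHS = RHS)

Answer: A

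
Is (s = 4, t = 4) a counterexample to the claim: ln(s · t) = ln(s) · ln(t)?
Yes

Substituting s = 4, t = 4:
LHS = ln(4 · 4) = ln(16) ≈ 2.773
RHS = ln(4) · ln(4) = ln(4)² ≈ 1.922

Since LHS ≠ RHS, this pair disproves the claim.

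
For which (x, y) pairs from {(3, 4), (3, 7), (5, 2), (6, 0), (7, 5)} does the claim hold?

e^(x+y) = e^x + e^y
None

Testing each pair:
(3, 4): LHS = e^7 ≈ 1097, RHS = e^3 + e^4 ≈ 74.68 → fails
(3, 7): LHS = e^10 ≈ 22026.5, RHS = e^3 + e^7 ≈ 1117 → fails
(5, 2): LHS = e^7 ≈ 1097, RHS = e^2 + e^5 ≈ 155.8 → fails
(6, 0): LHS = e^6 ≈ 403.4, RHS = 1 + e^6 ≈ 404.4 → fails
(7, 5): LHS = e^12 ≈ 162754.8, RHS = e^5 + e^7 ≈ 1245 → fails

No pair satisfies the claim.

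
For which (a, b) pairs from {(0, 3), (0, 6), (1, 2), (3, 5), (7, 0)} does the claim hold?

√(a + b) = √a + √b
Testing each pair:
(0, 3): LHS = √(3) ≈ 1.732, RHS = √(3) ≈ 1.732 → holds
(0, 6): LHS = √(6) ≈ 2.449, RHS = √(6) ≈ 2.449 → holds
(1, 2): LHS = √(3) ≈ 1.732, RHS = 1 + √(2) ≈ 2.414 → fails
(3, 5): LHS = 2·√(2) ≈ 2.828, RHS = √(3) + √(5) ≈ 3.968 → fails
(7, 0): LHS = √(7) ≈ 2.646, RHS = √(7) ≈ 2.646 → holds

3 of 5 pairs satisfy the claim.

Answer: (0, 3), (0, 6), (7, 0)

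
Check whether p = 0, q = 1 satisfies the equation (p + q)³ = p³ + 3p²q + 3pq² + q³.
Holds

Substituting p = 0, q = 1:

LHS = (0 + 1)³ = 1
RHS = 0³ + 3·0²·1 + 3·0·1² + 1³ = 1

LHS = RHS, so the equation holds at this point.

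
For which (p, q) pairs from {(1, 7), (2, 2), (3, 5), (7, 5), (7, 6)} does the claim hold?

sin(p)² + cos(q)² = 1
(2, 2)

Testing each pair:
(1, 7): LHS = cos(7)² + sin(1)² ≈ 1.276, RHS = 1 → fails
(2, 2): LHS = cos(2)² + sin(2)² = 1, RHS = 1 → holds
(3, 5): LHS = sin(3)² + cos(5)² ≈ 0.1004, RHS = 1 → fails
(7, 5): LHS = cos(5)² + sin(7)² ≈ 0.5121, RHS = 1 → fails
(7, 6): LHS = sin(7)² + cos(6)² ≈ 1.354, RHS = 1 → fails

1 of 5 pairs satisfies the claim.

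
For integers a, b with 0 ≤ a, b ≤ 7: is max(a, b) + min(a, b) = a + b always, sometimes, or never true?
Always true

The identity holds for every pair in the range. For instance at (a, b) = (5, 3): both sides equal 8.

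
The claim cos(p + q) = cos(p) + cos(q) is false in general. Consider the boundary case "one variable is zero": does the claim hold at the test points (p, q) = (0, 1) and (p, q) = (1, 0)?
No, fails at both test points

At (0, 1): LHS = cos(1) ≈ 0.5403 ≠ RHS = cos(1) + 1 ≈ 1.54
At (1, 0): LHS = cos(1) ≈ 0.5403 ≠ RHS = cos(1) + 1 ≈ 1.54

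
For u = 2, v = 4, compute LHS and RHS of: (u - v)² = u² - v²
LHS = (2 - 4)² = 4
RHS = 2² - 4² = -12

LHS ≠ RHS, so the equation does not hold here.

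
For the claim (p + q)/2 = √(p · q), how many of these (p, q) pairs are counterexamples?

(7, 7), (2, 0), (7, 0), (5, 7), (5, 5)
Testing each pair:
(7, 7): LHS = 7, RHS = 7 → satisfies claim
(2, 0): LHS = 1, RHS = 0 → counterexample
(7, 0): LHS = 7/2, RHS = 0 → counterexample
(5, 7): LHS = 6, RHS = √(35) ≈ 5.916 → counterexample
(5, 5): LHS = 5, RHS = 5 → satisfies claim

That makes 3 counterexamples.

Answer: 3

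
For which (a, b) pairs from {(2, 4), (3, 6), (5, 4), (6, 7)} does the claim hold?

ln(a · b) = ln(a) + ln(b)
Testing each pair:
(2, 4): LHS = ln(8) ≈ 2.079, RHS = ln(2) + ln(4) ≈ 2.079 → holds
(3, 6): LHS = ln(18) ≈ 2.89, RHS = ln(3) + ln(6) ≈ 2.89 → holds
(5, 4): LHS = ln(20) ≈ 2.996, RHS = ln(4) + ln(5) ≈ 2.996 → holds
(6, 7): LHS = ln(42) ≈ 3.738, RHS = ln(6) + ln(7) ≈ 3.738 → holds

Every pair satisfies the claim.

Answer: All pairs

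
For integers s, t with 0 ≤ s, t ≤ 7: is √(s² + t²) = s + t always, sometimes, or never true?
Sometimes true

It holds at (s, t) = (1, 0) (both sides equal 1), but fails at (s, t) = (6, 1) (LHS = √(37) ≈ 6.083, RHS = 7).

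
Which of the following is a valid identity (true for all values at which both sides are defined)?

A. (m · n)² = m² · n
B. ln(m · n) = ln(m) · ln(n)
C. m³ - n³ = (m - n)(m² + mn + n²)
C

A: fails at (3, 4) — LHS = 144, RHS = 36.
B: fails at (4, 5) — LHS = ln(20) ≈ 2.996, RHS = ln(4)·ln(5) ≈ 2.231.
C: holds — e.g. at (4, 6), both sides equal -152.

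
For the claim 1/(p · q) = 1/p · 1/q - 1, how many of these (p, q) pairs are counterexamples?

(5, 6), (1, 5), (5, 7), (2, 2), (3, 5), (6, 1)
Testing each pair:
(5, 6): LHS = 1/30, RHS = -29/30 → counterexample
(1, 5): LHS = 1/5, RHS = -4/5 → counterexample
(5, 7): LHS = 1/35, RHS = -34/35 → counterexample
(2, 2): LHS = 1/4, RHS = -3/4 → counterexample
(3, 5): LHS = 1/15, RHS = -14/15 → counterexample
(6, 1): LHS = 1/6, RHS = -5/6 → counterexample

That makes 6 counterexamples.

Answer: 6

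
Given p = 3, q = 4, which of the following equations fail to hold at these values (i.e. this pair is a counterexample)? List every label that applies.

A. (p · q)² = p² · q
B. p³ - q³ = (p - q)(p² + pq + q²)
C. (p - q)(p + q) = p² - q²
A

Evaluating each claim at the given values:
A. LHS = 144, RHS = 36 → fails here (LHS ≠ RHS)
B. LHS = -37, RHS = -37 → holds here (LHS = RHS)
C. LHS = -7, RHS = -7 → holds here (LHS = RHS)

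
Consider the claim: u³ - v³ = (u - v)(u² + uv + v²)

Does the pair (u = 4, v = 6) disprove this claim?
Substituting u = 4, v = 6:
LHS = 4³ - 6³ = -152
RHS = (4 - 6)(4² + 4·6 + 6²) = -152

The sides agree, so this pair does not disprove the claim.

Answer: No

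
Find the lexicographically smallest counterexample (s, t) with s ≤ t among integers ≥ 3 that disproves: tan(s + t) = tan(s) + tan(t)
(s, t) = (3, 3)

Substituting (3, 3) into the claim:
LHS = tan(3 + 3) = tan(6) ≈ -0.291
RHS = tan(3) + tan(3) = 2·tan(3) ≈ -0.2851

Since LHS ≠ RHS, this pair disproves the claim, and no lexicographically smaller pair (s ≤ t, integers ≥ 3) does.

For instance (6, 8) is also a counterexample (LHS = tan(14) ≈ 7.245, RHS = tan(8) + tan(6) ≈ -7.091), but it's lexicographically larger.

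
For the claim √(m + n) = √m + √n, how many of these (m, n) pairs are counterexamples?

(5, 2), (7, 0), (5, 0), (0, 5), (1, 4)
2

Testing each pair:
(5, 2): LHS = √(7) ≈ 2.646, RHS = √(2) + √(5) ≈ 3.65 → counterexample
(7, 0): LHS = √(7) ≈ 2.646, RHS = √(7) ≈ 2.646 → satisfies claim
(5, 0): LHS = √(5) ≈ 2.236, RHS = √(5) ≈ 2.236 → satisfies claim
(0, 5): LHS = √(5) ≈ 2.236, RHS = √(5) ≈ 2.236 → satisfies claim
(1, 4): LHS = √(5) ≈ 2.236, RHS = 3 → counterexample

That makes 2 counterexamples.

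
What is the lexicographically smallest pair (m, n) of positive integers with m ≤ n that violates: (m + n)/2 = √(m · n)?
(m, n) = (1, 2)

Substituting (1, 2) into the claim:
LHS = (1 + 2)/2 = 3/2
RHS = √(1 · 2) = √(2) ≈ 1.414

Since LHS ≠ RHS, this pair disproves the claim, and no lexicographically smaller pair (m ≤ n, positive integers) does.

For instance (4, 5) is also a counterexample (LHS = 9/2, RHS = 2·√(5) ≈ 4.472), but it's lexicographically larger.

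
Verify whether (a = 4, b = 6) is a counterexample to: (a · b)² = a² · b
Substituting a = 4, b = 6:
LHS = (4 · 6)² = 576
RHS = 4² · 6 = 96

Since LHS ≠ RHS, this pair disproves the claim.

Answer: Yes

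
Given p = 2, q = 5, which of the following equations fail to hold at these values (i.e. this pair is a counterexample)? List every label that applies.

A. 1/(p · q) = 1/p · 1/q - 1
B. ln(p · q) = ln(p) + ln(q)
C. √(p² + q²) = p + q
Evaluating each claim at the given values:
A. LHS = 1/10, RHS = -9/10 → fails here (LHS ≠ RHS)
B. LHS = ln(10) ≈ 2.303, RHS = ln(2) + ln(5) ≈ 2.303 → holds here (LHS = RHS)
C. LHS = √(29) ≈ 5.385, RHS = 7 → fails here (LHS ≠ RHS)

Answer: A, C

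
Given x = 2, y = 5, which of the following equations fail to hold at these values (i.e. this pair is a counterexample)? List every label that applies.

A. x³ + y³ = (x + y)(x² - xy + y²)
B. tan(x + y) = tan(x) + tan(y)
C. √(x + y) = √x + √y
B, C

Evaluating each claim at the given values:
A. LHS = 133, RHS = 133 → holds here (LHS = RHS)
B. LHS = tan(7) ≈ 0.8714, RHS = tan(5) + tan(2) ≈ -5.566 → fails here (LHS ≠ RHS)
C. LHS = √(7) ≈ 2.646, RHS = √(2) + √(5) ≈ 3.65 → fails here (LHS ≠ RHS)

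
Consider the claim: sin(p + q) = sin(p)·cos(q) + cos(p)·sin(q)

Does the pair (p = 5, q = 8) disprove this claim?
Substituting p = 5, q = 8:
LHS = sin(5 + 8) = sin(13) ≈ 0.4202
RHS = sin(5)·cos(8) + cos(5)·sin(8) = sin(5)·cos(8) + sin(8)·cos(5) ≈ 0.4202

The sides agree, so this pair does not disprove the claim.

Answer: No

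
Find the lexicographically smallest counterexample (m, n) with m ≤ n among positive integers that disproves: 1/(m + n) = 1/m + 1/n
(m, n) = (1, 1)

Substituting (1, 1) into the claim:
LHS = 1/(1 + 1) = 1/2
RHS = 1/1 + 1/1 = 2

Since LHS ≠ RHS, this pair disproves the claim, and no lexicographically smaller pair (m ≤ n, positive integers) does.

For instance (7, 8) is also a counterexample (LHS = 1/15, RHS = 15/56), but it's lexicographically larger.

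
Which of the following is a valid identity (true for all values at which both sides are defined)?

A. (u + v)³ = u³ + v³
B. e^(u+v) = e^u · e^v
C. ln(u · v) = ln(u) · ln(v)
B

A: fails at (3, 4) — LHS = 343, RHS = 91.
B: holds — e.g. at (2, 7), both sides equal e^9 ≈ 8103.
C: fails at (1, 4) — LHS = ln(4) ≈ 1.386, RHS = 0.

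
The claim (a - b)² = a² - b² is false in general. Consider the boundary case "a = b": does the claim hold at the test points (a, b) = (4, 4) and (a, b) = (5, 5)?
At (4, 4): LHS = 0, RHS = 0 → equal
At (5, 5): LHS = 0, RHS = 0 → equal

So the claim does hold at both of these boundary points, even though it is not an identity.

Answer: Yes, holds at both test points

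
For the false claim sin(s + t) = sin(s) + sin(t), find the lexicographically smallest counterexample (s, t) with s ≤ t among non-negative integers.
At (0, 1): both sides equal sin(1) ≈ 0.8415, so it holds there.

Substituting (1, 1) into the claim:
LHS = sin(1 + 1) = sin(2) ≈ 0.9093
RHS = sin(1) + sin(1) = 2·sin(1) ≈ 1.683

Since LHS ≠ RHS, this pair disproves the claim, and no lexicographically smaller pair (s ≤ t, non-negative integers) does.

For instance (6, 7) is also a counterexample (LHS = sin(13) ≈ 0.4202, RHS = sin(6) + sin(7) ≈ 0.3776), but it's lexicographically larger.

Answer: (s, t) = (1, 1)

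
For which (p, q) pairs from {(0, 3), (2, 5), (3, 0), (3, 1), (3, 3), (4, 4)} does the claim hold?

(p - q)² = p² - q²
Testing each pair:
(0, 3): LHS = 9, RHS = -9 → fails
(2, 5): LHS = 9, RHS = -21 → fails
(3, 0): LHS = 9, RHS = 9 → holds
(3, 1): LHS = 4, RHS = 8 → fails
(3, 3): LHS = 0, RHS = 0 → holds
(4, 4): LHS = 0, RHS = 0 → holds

3 of 6 pairs satisfy the claim.

Answer: (3, 0), (3, 3), (4, 4)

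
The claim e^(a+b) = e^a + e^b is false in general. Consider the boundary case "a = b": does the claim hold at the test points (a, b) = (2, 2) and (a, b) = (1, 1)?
No, fails at both test points

At (2, 2): LHS = e^4 ≈ 54.6 ≠ RHS = 2·e^2 ≈ 14.78
At (1, 1): LHS = e^2 ≈ 7.389 ≠ RHS = 2·e ≈ 5.437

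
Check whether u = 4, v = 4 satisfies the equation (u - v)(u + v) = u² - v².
Substituting u = 4, v = 4:

LHS = (4 - 4)(4 + 4) = 0
RHS = 4² - 4² = 0

LHS = RHS, so the equation holds at this point.

Answer: Holds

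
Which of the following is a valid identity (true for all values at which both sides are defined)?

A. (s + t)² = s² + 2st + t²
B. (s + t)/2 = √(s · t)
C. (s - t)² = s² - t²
A

A: holds — e.g. at (1, 2), both sides equal 9.
B: fails at (1, 3) — LHS = 2, RHS = √(3) ≈ 1.732.
C: fails at (5, 8) — LHS = 9, RHS = -39.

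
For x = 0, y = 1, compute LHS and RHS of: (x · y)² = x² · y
LHS = (0 · 1)² = 0
RHS = 0² · 1 = 0

LHS = RHS: the two sides agree.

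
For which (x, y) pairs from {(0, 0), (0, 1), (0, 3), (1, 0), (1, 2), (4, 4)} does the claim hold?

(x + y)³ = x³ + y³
Testing each pair:
(0, 0): LHS = 0, RHS = 0 → holds
(0, 1): LHS = 1, RHS = 1 → holds
(0, 3): LHS = 27, RHS = 27 → holds
(1, 0): LHS = 1, RHS = 1 → holds
(1, 2): LHS = 27, RHS = 9 → fails
(4, 4): LHS = 512, RHS = 128 → fails

4 of 6 pairs satisfy the claim.

Answer: (0, 0), (0, 1), (0, 3), (1, 0)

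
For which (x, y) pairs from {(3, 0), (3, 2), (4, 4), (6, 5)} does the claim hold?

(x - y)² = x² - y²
(3, 0), (4, 4)

Testing each pair:
(3, 0): LHS = 9, RHS = 9 → holds
(3, 2): LHS = 1, RHS = 5 → fails
(4, 4): LHS = 0, RHS = 0 → holds
(6, 5): LHS = 1, RHS = 11 → fails

2 of 4 pairs satisfy the claim.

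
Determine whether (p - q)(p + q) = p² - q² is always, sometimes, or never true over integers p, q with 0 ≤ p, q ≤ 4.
The identity holds for every pair in the range. For instance at (p, q) = (4, 3): both sides equal 7.

Answer: Always true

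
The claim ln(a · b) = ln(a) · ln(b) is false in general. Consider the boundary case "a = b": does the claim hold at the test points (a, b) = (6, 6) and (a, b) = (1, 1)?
Only at (1, 1)

At (6, 6): LHS = ln(36) ≈ 3.584 ≠ RHS = ln(6)² ≈ 3.21
At (1, 1): LHS = 0, RHS = 0 → equal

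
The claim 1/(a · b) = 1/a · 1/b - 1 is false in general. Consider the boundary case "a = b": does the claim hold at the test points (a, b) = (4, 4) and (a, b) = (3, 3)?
At (4, 4): LHS = 1/16 ≠ RHS = -15/16
At (3, 3): LHS = 1/9 ≠ RHS = -8/9

Answer: No, fails at both test points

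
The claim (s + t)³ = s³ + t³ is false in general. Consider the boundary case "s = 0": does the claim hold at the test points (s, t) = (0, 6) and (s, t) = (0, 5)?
At (0, 6): LHS = 216, RHS = 216 → equal
At (0, 5): LHS = 125, RHS = 125 → equal

So the claim does hold at both of these boundary points, even though it is not an identity.

Answer: Yes, holds at both test points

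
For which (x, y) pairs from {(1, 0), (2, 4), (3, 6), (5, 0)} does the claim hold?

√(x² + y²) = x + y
Testing each pair:
(1, 0): LHS = 1, RHS = 1 → holds
(2, 4): LHS = 2·√(5) ≈ 4.472, RHS = 6 → fails
(3, 6): LHS = 3·√(5) ≈ 6.708, RHS = 9 → fails
(5, 0): LHS = 5, RHS = 5 → holds

2 of 4 pairs satisfy the claim.

Answer: (1, 0), (5, 0)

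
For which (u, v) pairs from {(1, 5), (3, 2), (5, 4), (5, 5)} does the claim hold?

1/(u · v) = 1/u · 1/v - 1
Testing each pair:
(1, 5): LHS = 1/5, RHS = -4/5 → fails
(3, 2): LHS = 1/6, RHS = -5/6 → fails
(5, 4): LHS = 1/20, RHS = -19/20 → fails
(5, 5): LHS = 1/25, RHS = -24/25 → fails

No pair satisfies the claim.

Answer: None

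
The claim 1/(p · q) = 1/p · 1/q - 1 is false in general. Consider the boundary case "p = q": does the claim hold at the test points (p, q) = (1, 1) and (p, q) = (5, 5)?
At (1, 1): LHS = 1 ≠ RHS = 0
At (5, 5): LHS = 1/25 ≠ RHS = -24/25

Answer: No, fails at both test points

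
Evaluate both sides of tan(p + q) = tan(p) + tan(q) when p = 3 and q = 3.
LHS = tan(3 + 3) = tan(6) ≈ -0.291
RHS = tan(3) + tan(3) = 2·tan(3) ≈ -0.2851

LHS ≠ RHS (they differ by about 0.005913), so the equation does not hold here.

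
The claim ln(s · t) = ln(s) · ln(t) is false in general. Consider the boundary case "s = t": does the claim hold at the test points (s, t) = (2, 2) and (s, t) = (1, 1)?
At (2, 2): LHS = ln(4) ≈ 1.386 ≠ RHS = ln(2)² ≈ 0.4805
At (1, 1): LHS = 0, RHS = 0 → equal

Answer: Only at (1, 1)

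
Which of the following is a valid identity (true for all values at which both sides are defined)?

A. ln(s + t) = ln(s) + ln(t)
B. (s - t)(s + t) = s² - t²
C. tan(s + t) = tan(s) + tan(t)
B

A: fails at (3, 3) — LHS = ln(6) ≈ 1.792, RHS = 2·ln(3) ≈ 2.197.
B: holds — e.g. at (2, 5), both sides equal -21.
C: fails at (4, 4) — LHS = tan(8) ≈ -6.8, RHS = 2·tan(4) ≈ 2.316.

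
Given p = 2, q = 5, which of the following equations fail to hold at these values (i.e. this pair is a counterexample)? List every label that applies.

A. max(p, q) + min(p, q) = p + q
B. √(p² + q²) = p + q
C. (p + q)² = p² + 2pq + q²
B

Evaluating each claim at the given values:
A. LHS = 7, RHS = 7 → holds here (LHS = RHS)
B. LHS = √(29) ≈ 5.385, RHS = 7 → fails here (LHS ≠ RHS)
C. LHS = 49, RHS = 49 → holds here (LHS = RHS)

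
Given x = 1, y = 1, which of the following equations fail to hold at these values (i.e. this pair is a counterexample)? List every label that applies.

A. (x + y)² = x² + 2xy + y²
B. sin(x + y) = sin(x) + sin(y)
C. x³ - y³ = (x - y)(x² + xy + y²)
B

Evaluating each claim at the given values:
A. LHS = 4, RHS = 4 → holds here (LHS = RHS)
B. LHS = sin(2) ≈ 0.9093, RHS = 2·sin(1) ≈ 1.683 → fails here (LHS ≠ RHS)
C. LHS = 0, RHS = 0 → holds here (LHS = RHS)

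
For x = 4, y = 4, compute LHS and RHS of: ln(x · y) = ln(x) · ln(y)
LHS = ln(4 · 4) = ln(16) ≈ 2.773
RHS = ln(4) · ln(4) = ln(4)² ≈ 1.922

LHS ≠ RHS (they differ by about 0.8508), so the equation does not hold here.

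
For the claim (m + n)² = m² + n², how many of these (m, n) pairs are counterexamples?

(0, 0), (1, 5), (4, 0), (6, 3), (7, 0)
2

Testing each pair:
(0, 0): LHS = 0, RHS = 0 → satisfies claim
(1, 5): LHS = 36, RHS = 26 → counterexample
(4, 0): LHS = 16, RHS = 16 → satisfies claim
(6, 3): LHS = 81, RHS = 45 → counterexample
(7, 0): LHS = 49, RHS = 49 → satisfies claim

That makes 2 counterexamples.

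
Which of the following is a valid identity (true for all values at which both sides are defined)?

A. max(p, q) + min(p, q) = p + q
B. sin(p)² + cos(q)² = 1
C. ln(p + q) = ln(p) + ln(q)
A: holds — e.g. at (3, 4), both sides equal 7.
B: fails at (1, 5) — LHS = cos(5)² + sin(1)² ≈ 0.7885, RHS = 1.
C: fails at (3, 7) — LHS = ln(10) ≈ 2.303, RHS = ln(3) + ln(7) ≈ 3.045.

Answer: A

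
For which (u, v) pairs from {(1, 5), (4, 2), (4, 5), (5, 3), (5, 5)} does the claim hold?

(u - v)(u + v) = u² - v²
Testing each pair:
(1, 5): LHS = -24, RHS = -24 → holds
(4, 2): LHS = 12, RHS = 12 → holds
(4, 5): LHS = -9, RHS = -9 → holds
(5, 3): LHS = 16, RHS = 16 → holds
(5, 5): LHS = 0, RHS = 0 → holds

Every pair satisfies the claim.

Answer: All pairs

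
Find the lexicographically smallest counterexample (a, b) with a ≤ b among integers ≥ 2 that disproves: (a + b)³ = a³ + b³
(a, b) = (2, 2)

Substituting (2, 2) into the claim:
LHS = (2 + 2)³ = 64
RHS = 2³ + 2³ = 16

Since LHS ≠ RHS, this pair disproves the claim, and no lexicographically smaller pair (a ≤ b, integers ≥ 2) does.

For instance (3, 4) is also a counterexample (LHS = 343, RHS = 91), but it's lexicographically larger.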